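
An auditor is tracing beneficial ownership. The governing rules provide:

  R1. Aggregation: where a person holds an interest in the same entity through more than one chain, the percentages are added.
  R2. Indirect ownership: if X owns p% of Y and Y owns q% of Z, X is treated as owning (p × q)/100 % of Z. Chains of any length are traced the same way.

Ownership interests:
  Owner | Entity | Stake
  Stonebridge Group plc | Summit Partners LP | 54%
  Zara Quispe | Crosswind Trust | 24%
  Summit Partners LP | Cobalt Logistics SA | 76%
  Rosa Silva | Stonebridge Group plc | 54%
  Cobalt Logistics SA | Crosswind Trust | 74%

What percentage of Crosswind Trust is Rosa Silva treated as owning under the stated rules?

Chain via Stonebridge Group plc → Summit Partners LP → Cobalt Logistics SA (R2): 54% × 54% × 76% × 74% = 16.399584% of Crosswind Trust.

16.399584%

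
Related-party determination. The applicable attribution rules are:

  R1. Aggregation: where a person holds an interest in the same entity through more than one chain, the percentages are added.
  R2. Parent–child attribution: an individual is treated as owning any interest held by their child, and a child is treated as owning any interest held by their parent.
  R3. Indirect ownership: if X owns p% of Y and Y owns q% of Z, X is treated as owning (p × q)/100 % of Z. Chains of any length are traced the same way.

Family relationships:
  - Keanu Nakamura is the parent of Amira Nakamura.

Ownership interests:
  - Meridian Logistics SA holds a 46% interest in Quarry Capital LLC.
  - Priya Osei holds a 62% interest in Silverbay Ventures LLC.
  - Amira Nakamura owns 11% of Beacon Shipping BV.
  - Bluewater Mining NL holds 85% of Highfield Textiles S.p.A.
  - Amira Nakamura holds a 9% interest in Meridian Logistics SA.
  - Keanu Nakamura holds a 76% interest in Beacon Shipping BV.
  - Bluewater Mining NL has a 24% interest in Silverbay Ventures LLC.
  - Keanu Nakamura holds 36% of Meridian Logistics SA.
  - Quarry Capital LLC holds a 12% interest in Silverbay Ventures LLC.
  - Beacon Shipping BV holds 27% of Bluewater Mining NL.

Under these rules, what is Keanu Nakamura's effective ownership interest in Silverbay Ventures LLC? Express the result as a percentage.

By parent–child attribution (R2), Keanu Nakamura is treated as also owning Amira Nakamura's interest in Meridian Logistics SA, giving 36% + 9% = 45%.
By parent–child attribution (R2), Keanu Nakamura is treated as also owning Amira Nakamura's interest in Beacon Shipping BV, giving 76% + 11% = 87%.
Chain via Meridian Logistics SA → Quarry Capital LLC (R3): 45% × 46% × 12% = 2.484% of Silverbay Ventures LLC.
Chain via Beacon Shipping BV → Bluewater Mining NL (R3): 87% × 27% × 24% = 5.6376% of Silverbay Ventures LLC.
Aggregating (R1): 2.484% + 5.6376% = 8.1216%.

8.1216%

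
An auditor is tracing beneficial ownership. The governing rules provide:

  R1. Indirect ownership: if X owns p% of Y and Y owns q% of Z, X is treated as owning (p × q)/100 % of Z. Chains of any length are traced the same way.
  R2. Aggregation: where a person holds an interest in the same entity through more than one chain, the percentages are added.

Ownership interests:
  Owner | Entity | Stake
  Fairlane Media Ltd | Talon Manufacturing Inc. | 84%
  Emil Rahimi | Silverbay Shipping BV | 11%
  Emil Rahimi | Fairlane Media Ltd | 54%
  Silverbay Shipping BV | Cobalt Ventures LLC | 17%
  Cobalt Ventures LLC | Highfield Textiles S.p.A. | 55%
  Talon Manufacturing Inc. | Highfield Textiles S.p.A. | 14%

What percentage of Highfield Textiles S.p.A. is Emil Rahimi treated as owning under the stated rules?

7.3789%

Chain via Silverbay Shipping BV → Cobalt Ventures LLC (R1): 11% × 17% × 55% = 1.0285% of Highfield Textiles S.p.A.
Chain via Fairlane Media Ltd → Talon Manufacturing Inc. (R1): 54% × 84% × 14% = 6.3504% of Highfield Textiles S.p.A.
Aggregating (R2): 1.0285% + 6.3504% = 7.3789%.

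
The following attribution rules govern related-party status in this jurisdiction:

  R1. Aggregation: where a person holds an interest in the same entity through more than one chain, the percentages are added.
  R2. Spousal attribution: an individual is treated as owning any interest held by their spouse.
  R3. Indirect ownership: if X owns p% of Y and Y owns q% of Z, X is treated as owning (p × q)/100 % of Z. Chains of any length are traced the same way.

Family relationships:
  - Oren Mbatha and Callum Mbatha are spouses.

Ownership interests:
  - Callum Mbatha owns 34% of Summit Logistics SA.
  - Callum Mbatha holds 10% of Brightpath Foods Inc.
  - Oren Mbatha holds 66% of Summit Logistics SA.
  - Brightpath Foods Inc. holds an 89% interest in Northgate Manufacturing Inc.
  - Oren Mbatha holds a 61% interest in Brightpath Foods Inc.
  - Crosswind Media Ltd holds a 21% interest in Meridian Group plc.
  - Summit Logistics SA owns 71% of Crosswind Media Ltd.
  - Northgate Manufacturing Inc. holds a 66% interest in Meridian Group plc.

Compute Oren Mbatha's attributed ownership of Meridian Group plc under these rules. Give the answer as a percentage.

By spousal attribution (R2), Oren Mbatha is treated as also owning Callum Mbatha's interest in Brightpath Foods Inc, giving 61% + 10% = 71%.
By spousal attribution (R2), Oren Mbatha is treated as also owning Callum Mbatha's interest in Summit Logistics SA, giving 66% + 34% = 100%.
Chain via Brightpath Foods Inc. → Northgate Manufacturing Inc. (R3): 71% × 89% × 66% = 41.7054% of Meridian Group plc.
Chain via Summit Logistics SA → Crosswind Media Ltd (R3): 100% × 71% × 21% = 14.91% of Meridian Group plc.
Aggregating (R1): 41.7054% + 14.91% = 56.6154%.

56.6154%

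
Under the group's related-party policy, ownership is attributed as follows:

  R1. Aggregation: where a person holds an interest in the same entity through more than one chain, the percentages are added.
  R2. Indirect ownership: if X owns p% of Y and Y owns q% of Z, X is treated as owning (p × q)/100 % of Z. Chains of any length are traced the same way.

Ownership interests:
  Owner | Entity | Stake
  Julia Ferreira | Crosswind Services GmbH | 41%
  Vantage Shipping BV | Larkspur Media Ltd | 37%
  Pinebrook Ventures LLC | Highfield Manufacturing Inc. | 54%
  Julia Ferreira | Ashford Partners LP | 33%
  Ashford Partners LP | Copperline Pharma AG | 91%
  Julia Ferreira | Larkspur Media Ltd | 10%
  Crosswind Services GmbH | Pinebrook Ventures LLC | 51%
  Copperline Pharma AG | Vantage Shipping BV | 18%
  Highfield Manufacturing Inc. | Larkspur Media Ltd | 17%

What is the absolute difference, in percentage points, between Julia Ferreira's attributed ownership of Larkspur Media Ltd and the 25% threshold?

11.080464

Chain via Crosswind Services GmbH → Pinebrook Ventures LLC → Highfield Manufacturing Inc. (R2): 41% × 51% × 54% × 17% = 1.919538% of Larkspur Media Ltd.
Chain via Ashford Partners LP → Copperline Pharma AG → Vantage Shipping BV (R2): 33% × 91% × 18% × 37% = 1.999998% of Larkspur Media Ltd.
Direct interest in Larkspur Media Ltd: 10%.
Aggregating (R1): 1.919538% + 1.999998% + 10% = 13.919536%.
13.919536% falls short of the 25% threshold by 11.080464 percentage points.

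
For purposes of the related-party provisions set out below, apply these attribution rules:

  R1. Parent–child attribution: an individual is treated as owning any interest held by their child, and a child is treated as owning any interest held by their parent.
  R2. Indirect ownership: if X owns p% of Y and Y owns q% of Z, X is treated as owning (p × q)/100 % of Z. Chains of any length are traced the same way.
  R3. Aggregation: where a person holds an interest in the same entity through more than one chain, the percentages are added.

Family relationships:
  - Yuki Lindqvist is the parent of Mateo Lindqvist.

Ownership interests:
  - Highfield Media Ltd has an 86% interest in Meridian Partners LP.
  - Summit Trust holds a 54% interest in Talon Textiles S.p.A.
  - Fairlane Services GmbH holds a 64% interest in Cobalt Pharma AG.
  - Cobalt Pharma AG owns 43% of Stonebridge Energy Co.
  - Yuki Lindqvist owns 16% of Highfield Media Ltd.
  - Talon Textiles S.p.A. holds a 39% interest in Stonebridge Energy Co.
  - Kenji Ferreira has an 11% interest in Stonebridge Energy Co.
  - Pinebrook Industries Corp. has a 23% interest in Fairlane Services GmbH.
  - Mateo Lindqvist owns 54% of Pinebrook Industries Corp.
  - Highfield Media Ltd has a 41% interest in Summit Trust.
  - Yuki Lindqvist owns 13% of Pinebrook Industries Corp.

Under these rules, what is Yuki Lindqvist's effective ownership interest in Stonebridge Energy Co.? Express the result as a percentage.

By parent–child attribution (R1), Yuki Lindqvist is treated as also owning Mateo Lindqvist's interest in Pinebrook Industries Corp, giving 13% + 54% = 67%.
Chain via Pinebrook Industries Corp. → Fairlane Services GmbH → Cobalt Pharma AG (R2): 67% × 23% × 64% × 43% = 4.240832% of Stonebridge Energy Co.
Chain via Highfield Media Ltd → Summit Trust → Talon Textiles S.p.A. (R2): 16% × 41% × 54% × 39% = 1.381536% of Stonebridge Energy Co.
Aggregating (R3): 4.240832% + 1.381536% = 5.622368%.

5.622368%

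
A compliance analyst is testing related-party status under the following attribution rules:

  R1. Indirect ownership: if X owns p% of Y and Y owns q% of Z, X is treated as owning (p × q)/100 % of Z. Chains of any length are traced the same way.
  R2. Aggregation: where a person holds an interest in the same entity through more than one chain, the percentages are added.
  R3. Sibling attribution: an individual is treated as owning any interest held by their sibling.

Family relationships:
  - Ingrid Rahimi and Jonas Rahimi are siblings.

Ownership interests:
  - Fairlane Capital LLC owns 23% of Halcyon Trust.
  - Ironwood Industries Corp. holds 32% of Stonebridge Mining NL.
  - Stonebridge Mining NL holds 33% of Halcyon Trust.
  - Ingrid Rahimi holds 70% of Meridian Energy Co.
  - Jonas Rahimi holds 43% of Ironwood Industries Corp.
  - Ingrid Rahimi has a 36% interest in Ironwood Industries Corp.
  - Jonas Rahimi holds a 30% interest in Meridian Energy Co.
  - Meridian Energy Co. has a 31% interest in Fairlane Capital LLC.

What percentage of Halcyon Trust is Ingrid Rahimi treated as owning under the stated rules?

By sibling attribution (R3), Ingrid Rahimi is treated as also owning Jonas Rahimi's interest in Ironwood Industries Corp, giving 36% + 43% = 79%.
By sibling attribution (R3), Ingrid Rahimi is treated as also owning Jonas Rahimi's interest in Meridian Energy Co, giving 70% + 30% = 100%.
Chain via Ironwood Industries Corp. → Stonebridge Mining NL (R1): 79% × 32% × 33% = 8.3424% of Halcyon Trust.
Chain via Meridian Energy Co. → Fairlane Capital LLC (R1): 100% × 31% × 23% = 7.13% of Halcyon Trust.
Aggregating (R2): 8.3424% + 7.13% = 15.4724%.

15.4724%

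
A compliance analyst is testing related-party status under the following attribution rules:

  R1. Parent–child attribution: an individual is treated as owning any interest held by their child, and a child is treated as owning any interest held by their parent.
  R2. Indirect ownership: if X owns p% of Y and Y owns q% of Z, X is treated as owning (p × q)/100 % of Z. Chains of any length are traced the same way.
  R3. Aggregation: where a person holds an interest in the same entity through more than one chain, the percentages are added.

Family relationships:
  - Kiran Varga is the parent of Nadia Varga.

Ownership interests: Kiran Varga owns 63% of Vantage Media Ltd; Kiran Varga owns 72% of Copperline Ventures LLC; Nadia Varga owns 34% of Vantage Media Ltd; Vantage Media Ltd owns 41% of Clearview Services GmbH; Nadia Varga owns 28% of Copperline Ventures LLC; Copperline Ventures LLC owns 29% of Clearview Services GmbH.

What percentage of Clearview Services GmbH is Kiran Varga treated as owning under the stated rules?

68.77%

By parent–child attribution (R1), Kiran Varga is treated as also owning Nadia Varga's interest in Copperline Ventures LLC, giving 72% + 28% = 100%.
By parent–child attribution (R1), Kiran Varga is treated as also owning Nadia Varga's interest in Vantage Media Ltd, giving 63% + 34% = 97%.
Chain via Copperline Ventures LLC (R2): 100% × 29% = 29% of Clearview Services GmbH.
Chain via Vantage Media Ltd (R2): 97% × 41% = 39.77% of Clearview Services GmbH.
Aggregating (R3): 29% + 39.77% = 68.77%.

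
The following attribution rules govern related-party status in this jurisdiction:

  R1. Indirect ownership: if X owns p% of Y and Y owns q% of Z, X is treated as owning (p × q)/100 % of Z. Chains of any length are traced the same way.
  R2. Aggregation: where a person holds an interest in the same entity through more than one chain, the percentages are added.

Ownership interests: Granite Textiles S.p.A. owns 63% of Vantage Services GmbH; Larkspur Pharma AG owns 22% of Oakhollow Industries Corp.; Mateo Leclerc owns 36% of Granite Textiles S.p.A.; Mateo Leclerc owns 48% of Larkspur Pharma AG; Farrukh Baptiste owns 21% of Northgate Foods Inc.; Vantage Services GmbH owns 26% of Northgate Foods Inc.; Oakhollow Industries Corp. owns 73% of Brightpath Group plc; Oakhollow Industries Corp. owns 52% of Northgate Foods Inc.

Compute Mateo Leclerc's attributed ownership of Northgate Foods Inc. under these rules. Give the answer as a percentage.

11.388%

Chain via Larkspur Pharma AG → Oakhollow Industries Corp. (R1): 48% × 22% × 52% = 5.4912% of Northgate Foods Inc.
Chain via Granite Textiles S.p.A. → Vantage Services GmbH (R1): 36% × 63% × 26% = 5.8968% of Northgate Foods Inc.
Aggregating (R2): 5.4912% + 5.8968% = 11.388%.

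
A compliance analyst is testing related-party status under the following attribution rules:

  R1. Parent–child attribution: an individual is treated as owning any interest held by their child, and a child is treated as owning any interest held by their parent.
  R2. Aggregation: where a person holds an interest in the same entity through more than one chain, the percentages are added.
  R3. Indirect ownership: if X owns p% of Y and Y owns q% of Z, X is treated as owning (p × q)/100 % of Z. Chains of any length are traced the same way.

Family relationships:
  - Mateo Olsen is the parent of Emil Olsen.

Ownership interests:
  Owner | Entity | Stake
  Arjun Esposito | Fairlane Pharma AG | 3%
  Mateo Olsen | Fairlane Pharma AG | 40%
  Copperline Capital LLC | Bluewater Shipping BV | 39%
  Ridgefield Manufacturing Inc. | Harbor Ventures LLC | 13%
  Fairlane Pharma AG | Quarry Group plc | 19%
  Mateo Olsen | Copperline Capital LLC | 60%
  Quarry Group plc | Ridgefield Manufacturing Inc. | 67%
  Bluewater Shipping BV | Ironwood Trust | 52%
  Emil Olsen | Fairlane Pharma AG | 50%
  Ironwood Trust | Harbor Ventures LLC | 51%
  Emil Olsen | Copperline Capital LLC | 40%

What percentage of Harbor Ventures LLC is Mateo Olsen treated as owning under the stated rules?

By parent–child attribution (R1), Mateo Olsen is treated as also owning Emil Olsen's interest in Fairlane Pharma AG, giving 40% + 50% = 90%.
By parent–child attribution (R1), Mateo Olsen is treated as also owning Emil Olsen's interest in Copperline Capital LLC, giving 60% + 40% = 100%.
Chain via Fairlane Pharma AG → Quarry Group plc → Ridgefield Manufacturing Inc. (R3): 90% × 19% × 67% × 13% = 1.48941% of Harbor Ventures LLC.
Chain via Copperline Capital LLC → Bluewater Shipping BV → Ironwood Trust (R3): 100% × 39% × 52% × 51% = 10.3428% of Harbor Ventures LLC.
Aggregating (R2): 1.48941% + 10.3428% = 11.83221%.

11.83221%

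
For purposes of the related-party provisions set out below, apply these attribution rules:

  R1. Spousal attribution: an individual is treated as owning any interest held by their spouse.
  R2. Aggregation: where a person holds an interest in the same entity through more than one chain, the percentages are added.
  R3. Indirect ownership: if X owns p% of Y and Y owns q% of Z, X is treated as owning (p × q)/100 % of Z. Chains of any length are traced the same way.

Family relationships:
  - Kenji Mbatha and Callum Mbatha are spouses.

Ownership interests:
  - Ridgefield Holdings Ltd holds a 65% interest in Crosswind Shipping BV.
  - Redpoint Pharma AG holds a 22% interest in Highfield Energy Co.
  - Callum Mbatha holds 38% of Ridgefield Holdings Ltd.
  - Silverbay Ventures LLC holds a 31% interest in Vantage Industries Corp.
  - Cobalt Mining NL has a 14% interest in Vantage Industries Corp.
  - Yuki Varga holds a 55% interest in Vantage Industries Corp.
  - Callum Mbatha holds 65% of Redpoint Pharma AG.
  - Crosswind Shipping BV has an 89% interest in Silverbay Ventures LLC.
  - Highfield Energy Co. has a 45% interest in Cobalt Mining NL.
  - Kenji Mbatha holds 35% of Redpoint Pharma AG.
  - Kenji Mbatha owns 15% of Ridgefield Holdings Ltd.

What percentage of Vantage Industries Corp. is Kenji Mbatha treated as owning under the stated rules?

By spousal attribution (R1), Kenji Mbatha is treated as also owning Callum Mbatha's interest in Ridgefield Holdings Ltd, giving 15% + 38% = 53%.
By spousal attribution (R1), Kenji Mbatha is treated as also owning Callum Mbatha's interest in Redpoint Pharma AG, giving 35% + 65% = 100%.
Chain via Ridgefield Holdings Ltd → Crosswind Shipping BV → Silverbay Ventures LLC (R3): 53% × 65% × 89% × 31% = 9.504755% of Vantage Industries Corp.
Chain via Redpoint Pharma AG → Highfield Energy Co. → Cobalt Mining NL (R3): 100% × 22% × 45% × 14% = 1.386% of Vantage Industries Corp.
Aggregating (R2): 9.504755% + 1.386% = 10.890755%.

10.890755%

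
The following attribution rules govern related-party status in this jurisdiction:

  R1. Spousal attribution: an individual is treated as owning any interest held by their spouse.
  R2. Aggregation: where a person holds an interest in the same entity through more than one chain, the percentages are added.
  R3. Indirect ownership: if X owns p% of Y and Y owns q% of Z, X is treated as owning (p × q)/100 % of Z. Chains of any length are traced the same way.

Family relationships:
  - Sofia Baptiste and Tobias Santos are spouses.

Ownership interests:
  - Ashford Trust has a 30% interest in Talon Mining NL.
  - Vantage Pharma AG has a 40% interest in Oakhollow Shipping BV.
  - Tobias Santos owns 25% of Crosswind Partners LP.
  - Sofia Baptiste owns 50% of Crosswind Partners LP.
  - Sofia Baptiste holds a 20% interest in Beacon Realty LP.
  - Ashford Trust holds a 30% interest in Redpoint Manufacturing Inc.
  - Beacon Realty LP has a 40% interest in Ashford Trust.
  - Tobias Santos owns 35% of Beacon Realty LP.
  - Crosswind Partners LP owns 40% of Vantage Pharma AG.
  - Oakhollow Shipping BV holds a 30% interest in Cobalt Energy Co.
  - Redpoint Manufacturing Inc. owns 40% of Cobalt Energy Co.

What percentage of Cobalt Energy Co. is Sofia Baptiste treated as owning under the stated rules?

By spousal attribution (R1), Sofia Baptiste is treated as also owning Tobias Santos's interest in Crosswind Partners LP, giving 50% + 25% = 75%.
By spousal attribution (R1), Sofia Baptiste is treated as also owning Tobias Santos's interest in Beacon Realty LP, giving 20% + 35% = 55%.
Chain via Crosswind Partners LP → Vantage Pharma AG → Oakhollow Shipping BV (R3): 75% × 40% × 40% × 30% = 3.6% of Cobalt Energy Co.
Chain via Beacon Realty LP → Ashford Trust → Redpoint Manufacturing Inc. (R3): 55% × 40% × 30% × 40% = 2.64% of Cobalt Energy Co.
Aggregating (R2): 3.6% + 2.64% = 6.24%.

6.24%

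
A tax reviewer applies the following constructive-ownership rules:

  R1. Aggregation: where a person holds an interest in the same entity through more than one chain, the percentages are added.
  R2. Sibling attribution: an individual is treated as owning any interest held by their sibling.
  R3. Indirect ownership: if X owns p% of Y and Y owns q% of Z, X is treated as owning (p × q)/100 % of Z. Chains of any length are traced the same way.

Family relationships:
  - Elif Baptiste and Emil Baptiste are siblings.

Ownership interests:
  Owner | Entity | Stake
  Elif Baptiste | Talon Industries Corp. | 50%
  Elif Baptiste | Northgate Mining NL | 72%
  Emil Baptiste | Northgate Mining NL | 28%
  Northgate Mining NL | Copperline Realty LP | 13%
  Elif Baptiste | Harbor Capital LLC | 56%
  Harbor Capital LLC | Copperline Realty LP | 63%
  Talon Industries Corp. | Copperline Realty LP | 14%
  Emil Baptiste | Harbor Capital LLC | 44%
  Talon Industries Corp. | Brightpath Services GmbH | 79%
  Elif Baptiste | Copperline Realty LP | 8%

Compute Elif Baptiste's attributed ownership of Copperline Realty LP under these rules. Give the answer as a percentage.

By sibling attribution (R2), Elif Baptiste is treated as also owning Emil Baptiste's interest in Northgate Mining NL, giving 72% + 28% = 100%.
By sibling attribution (R2), Elif Baptiste is treated as also owning Emil Baptiste's interest in Harbor Capital LLC, giving 56% + 44% = 100%.
Chain via Talon Industries Corp. (R3): 50% × 14% = 7% of Copperline Realty LP.
Chain via Northgate Mining NL (R3): 100% × 13% = 13% of Copperline Realty LP.
Chain via Harbor Capital LLC (R3): 100% × 63% = 63% of Copperline Realty LP.
Direct interest in Copperline Realty LP: 8%.
Aggregating (R1): 7% + 13% + 63% + 8% = 91%.

91%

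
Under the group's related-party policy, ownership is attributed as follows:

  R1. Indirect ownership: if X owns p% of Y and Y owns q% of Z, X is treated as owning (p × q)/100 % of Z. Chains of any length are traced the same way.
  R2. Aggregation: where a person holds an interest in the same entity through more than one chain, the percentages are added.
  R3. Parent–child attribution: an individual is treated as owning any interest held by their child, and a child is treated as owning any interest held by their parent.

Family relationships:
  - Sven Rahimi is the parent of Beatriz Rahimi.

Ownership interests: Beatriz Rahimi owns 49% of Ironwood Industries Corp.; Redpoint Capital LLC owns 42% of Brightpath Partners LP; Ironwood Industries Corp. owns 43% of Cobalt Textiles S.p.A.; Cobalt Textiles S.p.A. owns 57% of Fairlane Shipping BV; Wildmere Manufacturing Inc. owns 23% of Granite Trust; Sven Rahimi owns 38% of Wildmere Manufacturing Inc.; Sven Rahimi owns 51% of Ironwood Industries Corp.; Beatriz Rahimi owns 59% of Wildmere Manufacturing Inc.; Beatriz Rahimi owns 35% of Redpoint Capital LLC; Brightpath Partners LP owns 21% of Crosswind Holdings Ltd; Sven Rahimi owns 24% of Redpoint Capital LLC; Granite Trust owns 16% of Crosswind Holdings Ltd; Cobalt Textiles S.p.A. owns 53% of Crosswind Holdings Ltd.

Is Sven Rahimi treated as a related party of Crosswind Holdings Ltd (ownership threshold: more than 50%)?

No

By parent–child attribution (R3), Sven Rahimi is treated as also owning Beatriz Rahimi's interest in Redpoint Capital LLC, giving 24% + 35% = 59%.
By parent–child attribution (R3), Sven Rahimi is treated as also owning Beatriz Rahimi's interest in Wildmere Manufacturing Inc, giving 38% + 59% = 97%.
By parent–child attribution (R3), Sven Rahimi is treated as also owning Beatriz Rahimi's interest in Ironwood Industries Corp, giving 51% + 49% = 100%.
Chain via Redpoint Capital LLC → Brightpath Partners LP (R1): 59% × 42% × 21% = 5.2038% of Crosswind Holdings Ltd.
Chain via Wildmere Manufacturing Inc. → Granite Trust (R1): 97% × 23% × 16% = 3.5696% of Crosswind Holdings Ltd.
Chain via Ironwood Industries Corp. → Cobalt Textiles S.p.A. (R1): 100% × 43% × 53% = 22.79% of Crosswind Holdings Ltd.
Aggregating (R2): 5.2038% + 3.5696% + 22.79% = 31.5634%.
31.5634% does not exceed the 50% threshold, so Sven is not a related party to Crosswind Holdings Ltd.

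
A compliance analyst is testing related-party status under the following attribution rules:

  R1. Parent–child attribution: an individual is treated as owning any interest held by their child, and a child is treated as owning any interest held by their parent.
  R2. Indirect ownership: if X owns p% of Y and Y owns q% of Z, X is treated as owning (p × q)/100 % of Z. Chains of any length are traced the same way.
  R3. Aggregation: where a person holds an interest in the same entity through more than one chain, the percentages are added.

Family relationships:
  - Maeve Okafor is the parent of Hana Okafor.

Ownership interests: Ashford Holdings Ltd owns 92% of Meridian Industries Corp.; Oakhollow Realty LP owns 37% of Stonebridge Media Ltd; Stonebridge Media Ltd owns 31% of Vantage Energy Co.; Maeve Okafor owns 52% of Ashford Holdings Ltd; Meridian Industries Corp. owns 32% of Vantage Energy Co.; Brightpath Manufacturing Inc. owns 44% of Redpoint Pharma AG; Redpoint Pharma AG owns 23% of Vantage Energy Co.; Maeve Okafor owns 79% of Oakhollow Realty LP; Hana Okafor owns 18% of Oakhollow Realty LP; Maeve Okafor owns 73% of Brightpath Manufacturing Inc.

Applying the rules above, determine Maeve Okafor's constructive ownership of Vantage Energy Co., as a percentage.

By parent–child attribution (R1), Maeve Okafor is treated as also owning Hana Okafor's interest in Oakhollow Realty LP, giving 79% + 18% = 97%.
Chain via Oakhollow Realty LP → Stonebridge Media Ltd (R2): 97% × 37% × 31% = 11.1259% of Vantage Energy Co.
Chain via Brightpath Manufacturing Inc. → Redpoint Pharma AG (R2): 73% × 44% × 23% = 7.3876% of Vantage Energy Co.
Chain via Ashford Holdings Ltd → Meridian Industries Corp. (R2): 52% × 92% × 32% = 15.3088% of Vantage Energy Co.
Aggregating (R3): 11.1259% + 7.3876% + 15.3088% = 33.8223%.

33.8223%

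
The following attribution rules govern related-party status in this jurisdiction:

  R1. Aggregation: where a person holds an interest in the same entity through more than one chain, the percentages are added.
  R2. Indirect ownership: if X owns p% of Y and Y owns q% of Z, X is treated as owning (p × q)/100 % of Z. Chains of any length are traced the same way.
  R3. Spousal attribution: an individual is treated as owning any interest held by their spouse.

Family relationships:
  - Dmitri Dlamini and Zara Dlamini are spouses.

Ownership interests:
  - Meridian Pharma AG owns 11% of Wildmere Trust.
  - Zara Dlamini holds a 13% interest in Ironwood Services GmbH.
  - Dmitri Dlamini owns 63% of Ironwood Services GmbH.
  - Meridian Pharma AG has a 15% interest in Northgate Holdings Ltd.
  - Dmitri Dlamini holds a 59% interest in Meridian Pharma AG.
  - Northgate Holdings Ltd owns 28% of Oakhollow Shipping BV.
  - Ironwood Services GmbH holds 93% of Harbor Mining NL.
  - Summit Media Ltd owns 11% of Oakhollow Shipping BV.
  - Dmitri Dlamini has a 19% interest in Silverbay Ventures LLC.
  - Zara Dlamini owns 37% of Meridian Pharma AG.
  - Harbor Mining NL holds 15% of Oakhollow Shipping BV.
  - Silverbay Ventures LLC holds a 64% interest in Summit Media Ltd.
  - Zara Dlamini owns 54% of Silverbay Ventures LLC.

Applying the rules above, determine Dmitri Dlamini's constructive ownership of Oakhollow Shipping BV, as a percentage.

19.7732%

By spousal attribution (R3), Dmitri Dlamini is treated as also owning Zara Dlamini's interest in Meridian Pharma AG, giving 59% + 37% = 96%.
By spousal attribution (R3), Dmitri Dlamini is treated as also owning Zara Dlamini's interest in Silverbay Ventures LLC, giving 19% + 54% = 73%.
By spousal attribution (R3), Dmitri Dlamini is treated as also owning Zara Dlamini's interest in Ironwood Services GmbH, giving 63% + 13% = 76%.
Chain via Meridian Pharma AG → Northgate Holdings Ltd (R2): 96% × 15% × 28% = 4.032% of Oakhollow Shipping BV.
Chain via Silverbay Ventures LLC → Summit Media Ltd (R2): 73% × 64% × 11% = 5.1392% of Oakhollow Shipping BV.
Chain via Ironwood Services GmbH → Harbor Mining NL (R2): 76% × 93% × 15% = 10.602% of Oakhollow Shipping BV.
Aggregating (R1): 4.032% + 5.1392% + 10.602% = 19.7732%.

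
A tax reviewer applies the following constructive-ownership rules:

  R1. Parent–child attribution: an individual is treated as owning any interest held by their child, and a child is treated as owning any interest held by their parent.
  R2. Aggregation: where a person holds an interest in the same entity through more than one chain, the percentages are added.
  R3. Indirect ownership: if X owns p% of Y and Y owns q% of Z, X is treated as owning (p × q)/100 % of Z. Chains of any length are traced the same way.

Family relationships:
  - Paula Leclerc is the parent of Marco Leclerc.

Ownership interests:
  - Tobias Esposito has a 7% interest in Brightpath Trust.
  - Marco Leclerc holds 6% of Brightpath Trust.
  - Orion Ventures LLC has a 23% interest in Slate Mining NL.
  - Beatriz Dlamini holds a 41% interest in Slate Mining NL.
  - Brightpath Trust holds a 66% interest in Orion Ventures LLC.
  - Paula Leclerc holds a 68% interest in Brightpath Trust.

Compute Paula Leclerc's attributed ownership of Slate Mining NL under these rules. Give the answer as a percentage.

11.2332%

By parent–child attribution (R1), Paula Leclerc is treated as also owning Marco Leclerc's interest in Brightpath Trust, giving 68% + 6% = 74%.
Chain via Brightpath Trust → Orion Ventures LLC (R3): 74% × 66% × 23% = 11.2332% of Slate Mining NL.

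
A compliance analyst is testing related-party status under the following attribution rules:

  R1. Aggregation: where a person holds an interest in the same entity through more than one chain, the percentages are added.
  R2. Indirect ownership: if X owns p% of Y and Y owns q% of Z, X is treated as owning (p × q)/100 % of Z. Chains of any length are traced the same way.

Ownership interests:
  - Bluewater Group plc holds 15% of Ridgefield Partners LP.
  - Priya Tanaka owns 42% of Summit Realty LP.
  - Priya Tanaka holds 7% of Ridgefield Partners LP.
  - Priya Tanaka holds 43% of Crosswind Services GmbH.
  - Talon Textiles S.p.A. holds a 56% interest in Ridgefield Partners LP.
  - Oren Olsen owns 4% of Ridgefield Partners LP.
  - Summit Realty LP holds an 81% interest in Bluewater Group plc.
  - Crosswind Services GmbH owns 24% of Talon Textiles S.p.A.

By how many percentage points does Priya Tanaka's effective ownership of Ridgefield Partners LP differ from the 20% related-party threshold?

Chain via Summit Realty LP → Bluewater Group plc (R2): 42% × 81% × 15% = 5.103% of Ridgefield Partners LP.
Chain via Crosswind Services GmbH → Talon Textiles S.p.A. (R2): 43% × 24% × 56% = 5.7792% of Ridgefield Partners LP.
Direct interest in Ridgefield Partners LP: 7%.
Aggregating (R1): 5.103% + 5.7792% + 7% = 17.8822%.
17.8822% falls short of the 20% threshold by 2.1178 percentage points.

2.1178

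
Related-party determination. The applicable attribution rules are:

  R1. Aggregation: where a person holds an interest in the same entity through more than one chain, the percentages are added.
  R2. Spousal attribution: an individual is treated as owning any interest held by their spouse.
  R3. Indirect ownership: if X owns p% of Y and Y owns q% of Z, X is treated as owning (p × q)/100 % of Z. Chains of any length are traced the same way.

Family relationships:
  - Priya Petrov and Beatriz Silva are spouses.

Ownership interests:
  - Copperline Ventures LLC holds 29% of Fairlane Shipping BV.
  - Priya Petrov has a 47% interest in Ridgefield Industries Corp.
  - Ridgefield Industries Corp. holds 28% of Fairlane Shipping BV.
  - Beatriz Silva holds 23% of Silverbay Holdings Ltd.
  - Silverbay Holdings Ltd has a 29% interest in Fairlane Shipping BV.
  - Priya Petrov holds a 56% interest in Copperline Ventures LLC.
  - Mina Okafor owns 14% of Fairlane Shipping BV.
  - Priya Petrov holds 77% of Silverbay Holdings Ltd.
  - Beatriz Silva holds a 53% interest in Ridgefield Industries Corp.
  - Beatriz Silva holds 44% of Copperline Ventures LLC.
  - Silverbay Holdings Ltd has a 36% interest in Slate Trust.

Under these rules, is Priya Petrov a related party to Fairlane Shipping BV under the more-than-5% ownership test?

Yes

By spousal attribution (R2), Priya Petrov is treated as also owning Beatriz Silva's interest in Copperline Ventures LLC, giving 56% + 44% = 100%.
By spousal attribution (R2), Priya Petrov is treated as also owning Beatriz Silva's interest in Silverbay Holdings Ltd, giving 77% + 23% = 100%.
By spousal attribution (R2), Priya Petrov is treated as also owning Beatriz Silva's interest in Ridgefield Industries Corp, giving 47% + 53% = 100%.
Chain via Copperline Ventures LLC (R3): 100% × 29% = 29% of Fairlane Shipping BV.
Chain via Silverbay Holdings Ltd (R3): 100% × 29% = 29% of Fairlane Shipping BV.
Chain via Ridgefield Industries Corp. (R3): 100% × 28% = 28% of Fairlane Shipping BV.
Aggregating (R1): 29% + 29% + 28% = 86%.
86% exceeds the 5% threshold, so Priya is a related party to Fairlane Shipping BV.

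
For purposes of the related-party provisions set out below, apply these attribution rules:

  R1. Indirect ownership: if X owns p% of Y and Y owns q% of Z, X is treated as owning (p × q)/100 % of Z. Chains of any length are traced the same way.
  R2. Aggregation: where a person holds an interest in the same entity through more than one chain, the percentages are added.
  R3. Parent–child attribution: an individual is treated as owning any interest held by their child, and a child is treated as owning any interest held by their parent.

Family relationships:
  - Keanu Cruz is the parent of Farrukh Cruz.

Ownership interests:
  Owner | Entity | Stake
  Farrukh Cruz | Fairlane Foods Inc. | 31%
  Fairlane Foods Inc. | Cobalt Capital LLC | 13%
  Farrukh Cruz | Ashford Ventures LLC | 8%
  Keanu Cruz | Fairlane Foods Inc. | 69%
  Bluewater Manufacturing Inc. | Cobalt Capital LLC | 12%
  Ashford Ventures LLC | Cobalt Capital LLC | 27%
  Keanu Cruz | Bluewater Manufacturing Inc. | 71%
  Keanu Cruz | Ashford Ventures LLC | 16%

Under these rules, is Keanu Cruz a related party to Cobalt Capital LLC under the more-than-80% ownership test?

By parent–child attribution (R3), Keanu Cruz is treated as also owning Farrukh Cruz's interest in Ashford Ventures LLC, giving 16% + 8% = 24%.
By parent–child attribution (R3), Keanu Cruz is treated as also owning Farrukh Cruz's interest in Fairlane Foods Inc, giving 69% + 31% = 100%.
Chain via Ashford Ventures LLC (R1): 24% × 27% = 6.48% of Cobalt Capital LLC.
Chain via Bluewater Manufacturing Inc. (R1): 71% × 12% = 8.52% of Cobalt Capital LLC.
Chain via Fairlane Foods Inc. (R1): 100% × 13% = 13% of Cobalt Capital LLC.
Aggregating (R2): 6.48% + 8.52% + 13% = 28%.
28% does not exceed the 80% threshold, so Keanu is not a related party to Cobalt Capital LLC.

No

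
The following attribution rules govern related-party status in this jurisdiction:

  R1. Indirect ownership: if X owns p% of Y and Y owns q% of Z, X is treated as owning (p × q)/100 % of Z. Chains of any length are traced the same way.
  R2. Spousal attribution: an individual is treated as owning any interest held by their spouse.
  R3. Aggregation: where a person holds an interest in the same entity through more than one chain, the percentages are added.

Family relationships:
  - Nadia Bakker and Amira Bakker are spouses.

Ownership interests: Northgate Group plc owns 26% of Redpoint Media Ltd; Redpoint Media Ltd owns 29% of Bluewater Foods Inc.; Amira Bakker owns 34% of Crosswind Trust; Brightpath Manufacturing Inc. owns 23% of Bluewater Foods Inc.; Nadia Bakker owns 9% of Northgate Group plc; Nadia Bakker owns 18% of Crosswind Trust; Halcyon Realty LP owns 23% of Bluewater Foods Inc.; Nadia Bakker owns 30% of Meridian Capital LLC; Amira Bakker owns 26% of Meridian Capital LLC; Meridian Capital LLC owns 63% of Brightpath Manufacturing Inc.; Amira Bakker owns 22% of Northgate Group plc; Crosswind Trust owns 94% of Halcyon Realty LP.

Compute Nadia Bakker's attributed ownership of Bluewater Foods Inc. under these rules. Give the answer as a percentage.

21.6942%

By spousal attribution (R2), Nadia Bakker is treated as also owning Amira Bakker's interest in Meridian Capital LLC, giving 30% + 26% = 56%.
By spousal attribution (R2), Nadia Bakker is treated as also owning Amira Bakker's interest in Northgate Group plc, giving 9% + 22% = 31%.
By spousal attribution (R2), Nadia Bakker is treated as also owning Amira Bakker's interest in Crosswind Trust, giving 18% + 34% = 52%.
Chain via Meridian Capital LLC → Brightpath Manufacturing Inc. (R1): 56% × 63% × 23% = 8.1144% of Bluewater Foods Inc.
Chain via Northgate Group plc → Redpoint Media Ltd (R1): 31% × 26% × 29% = 2.3374% of Bluewater Foods Inc.
Chain via Crosswind Trust → Halcyon Realty LP (R1): 52% × 94% × 23% = 11.2424% of Bluewater Foods Inc.
Aggregating (R3): 8.1144% + 2.3374% + 11.2424% = 21.6942%.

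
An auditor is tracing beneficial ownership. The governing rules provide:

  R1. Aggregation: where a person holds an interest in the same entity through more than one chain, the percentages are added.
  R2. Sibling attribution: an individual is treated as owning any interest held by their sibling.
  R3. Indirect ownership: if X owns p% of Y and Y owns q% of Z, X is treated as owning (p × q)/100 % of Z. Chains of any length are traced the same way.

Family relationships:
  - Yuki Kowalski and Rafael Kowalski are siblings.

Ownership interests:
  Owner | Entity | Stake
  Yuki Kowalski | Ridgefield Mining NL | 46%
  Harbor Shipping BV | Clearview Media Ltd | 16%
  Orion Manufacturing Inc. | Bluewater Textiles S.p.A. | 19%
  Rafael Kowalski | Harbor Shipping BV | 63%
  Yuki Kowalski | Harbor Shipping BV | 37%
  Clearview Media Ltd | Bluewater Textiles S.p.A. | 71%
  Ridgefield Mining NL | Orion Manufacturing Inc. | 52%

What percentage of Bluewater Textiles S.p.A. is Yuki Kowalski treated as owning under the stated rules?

15.9048%

By sibling attribution (R2), Yuki Kowalski is treated as also owning Rafael Kowalski's interest in Harbor Shipping BV, giving 37% + 63% = 100%.
Chain via Ridgefield Mining NL → Orion Manufacturing Inc. (R3): 46% × 52% × 19% = 4.5448% of Bluewater Textiles S.p.A.
Chain via Harbor Shipping BV → Clearview Media Ltd (R3): 100% × 16% × 71% = 11.36% of Bluewater Textiles S.p.A.
Aggregating (R1): 4.5448% + 11.36% = 15.9048%.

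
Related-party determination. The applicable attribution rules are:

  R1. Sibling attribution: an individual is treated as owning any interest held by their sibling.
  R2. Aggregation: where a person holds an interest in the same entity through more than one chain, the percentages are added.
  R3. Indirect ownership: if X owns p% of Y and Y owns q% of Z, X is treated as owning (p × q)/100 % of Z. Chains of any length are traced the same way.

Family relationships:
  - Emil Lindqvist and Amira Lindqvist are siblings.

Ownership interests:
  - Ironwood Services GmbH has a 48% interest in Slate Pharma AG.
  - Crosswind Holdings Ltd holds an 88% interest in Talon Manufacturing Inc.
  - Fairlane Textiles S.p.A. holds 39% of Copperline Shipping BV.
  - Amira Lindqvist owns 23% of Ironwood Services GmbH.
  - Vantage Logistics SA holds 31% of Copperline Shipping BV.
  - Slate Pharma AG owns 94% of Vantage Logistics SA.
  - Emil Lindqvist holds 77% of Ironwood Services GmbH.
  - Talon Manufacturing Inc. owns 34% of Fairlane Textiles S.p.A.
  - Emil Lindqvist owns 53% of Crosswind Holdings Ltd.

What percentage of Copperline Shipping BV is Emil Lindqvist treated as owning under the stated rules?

By sibling attribution (R1), Emil Lindqvist is treated as also owning Amira Lindqvist's interest in Ironwood Services GmbH, giving 77% + 23% = 100%.
Chain via Crosswind Holdings Ltd → Talon Manufacturing Inc. → Fairlane Textiles S.p.A. (R3): 53% × 88% × 34% × 39% = 6.184464% of Copperline Shipping BV.
Chain via Ironwood Services GmbH → Slate Pharma AG → Vantage Logistics SA (R3): 100% × 48% × 94% × 31% = 13.9872% of Copperline Shipping BV.
Aggregating (R2): 6.184464% + 13.9872% = 20.171664%.

20.171664%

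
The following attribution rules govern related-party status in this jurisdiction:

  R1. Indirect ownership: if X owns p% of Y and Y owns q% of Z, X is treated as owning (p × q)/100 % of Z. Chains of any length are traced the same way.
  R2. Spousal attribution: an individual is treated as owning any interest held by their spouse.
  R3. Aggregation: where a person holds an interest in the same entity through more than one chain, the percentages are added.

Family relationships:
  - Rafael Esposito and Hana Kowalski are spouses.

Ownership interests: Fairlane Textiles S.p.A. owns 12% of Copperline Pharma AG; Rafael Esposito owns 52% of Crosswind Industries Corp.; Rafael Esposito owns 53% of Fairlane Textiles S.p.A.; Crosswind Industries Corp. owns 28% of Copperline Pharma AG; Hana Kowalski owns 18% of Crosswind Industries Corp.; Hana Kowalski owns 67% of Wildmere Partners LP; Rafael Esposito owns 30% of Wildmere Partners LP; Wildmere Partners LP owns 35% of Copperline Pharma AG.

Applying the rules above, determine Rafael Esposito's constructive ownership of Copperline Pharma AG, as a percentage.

By spousal attribution (R2), Rafael Esposito is treated as also owning Hana Kowalski's interest in Wildmere Partners LP, giving 30% + 67% = 97%.
By spousal attribution (R2), Rafael Esposito is treated as also owning Hana Kowalski's interest in Crosswind Industries Corp, giving 52% + 18% = 70%.
Chain via Wildmere Partners LP (R1): 97% × 35% = 33.95% of Copperline Pharma AG.
Chain via Fairlane Textiles S.p.A. (R1): 53% × 12% = 6.36% of Copperline Pharma AG.
Chain via Crosswind Industries Corp. (R1): 70% × 28% = 19.6% of Copperline Pharma AG.
Aggregating (R3): 33.95% + 6.36% + 19.6% = 59.91%.

59.91%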